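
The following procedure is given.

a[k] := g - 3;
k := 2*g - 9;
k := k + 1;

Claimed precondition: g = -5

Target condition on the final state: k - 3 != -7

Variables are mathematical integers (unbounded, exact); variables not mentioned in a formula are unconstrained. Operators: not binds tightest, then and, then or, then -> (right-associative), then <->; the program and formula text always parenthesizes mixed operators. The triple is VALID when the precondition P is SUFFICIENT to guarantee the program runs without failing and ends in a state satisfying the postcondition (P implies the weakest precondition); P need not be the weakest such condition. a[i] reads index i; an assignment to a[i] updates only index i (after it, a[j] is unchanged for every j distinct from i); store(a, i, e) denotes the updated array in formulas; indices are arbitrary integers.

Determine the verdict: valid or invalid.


Working backward. After the program, the postcondition k - 3 != -7 must hold; in canonical form it is k != -4.
Before k := k + 1: k != -5
Before k := 2*g - 9: 2*g != 4
Before a[k] := g - 3: 2*g != 4
The weakest precondition is 2*g != 4.
Check whether g = -5 implies it.
Every state satisfying the precondition satisfies the weakest precondition: the implication holds.
Answer: valid


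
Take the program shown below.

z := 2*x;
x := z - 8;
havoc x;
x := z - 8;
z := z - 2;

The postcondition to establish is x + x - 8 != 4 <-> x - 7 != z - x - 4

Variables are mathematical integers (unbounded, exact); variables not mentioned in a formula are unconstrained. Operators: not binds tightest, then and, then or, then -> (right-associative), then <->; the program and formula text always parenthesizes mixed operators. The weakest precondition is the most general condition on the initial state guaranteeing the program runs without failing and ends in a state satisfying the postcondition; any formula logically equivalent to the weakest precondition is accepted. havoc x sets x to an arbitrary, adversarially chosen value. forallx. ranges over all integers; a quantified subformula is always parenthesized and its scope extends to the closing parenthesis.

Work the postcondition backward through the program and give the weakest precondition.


Working backward. After the program, the postcondition x + x - 8 != 4 <-> x - 7 != z - x - 4 must hold; in canonical form it is 2*x != 12 <-> 2*x != z + 3.
Before z := z - 2: 2*x != 12 <-> 2*x != z + 1
Before x := z - 8: 2*z != 28 <-> z != 17
Before havoc x: 2*z != 28 <-> z != 17
Before x := z - 8: 2*z != 28 <-> z != 17
Before z := 2*x: 4*x != 28 <-> 2*x != 17
Answer: WP = 4*x != 28 <-> 2*x != 17


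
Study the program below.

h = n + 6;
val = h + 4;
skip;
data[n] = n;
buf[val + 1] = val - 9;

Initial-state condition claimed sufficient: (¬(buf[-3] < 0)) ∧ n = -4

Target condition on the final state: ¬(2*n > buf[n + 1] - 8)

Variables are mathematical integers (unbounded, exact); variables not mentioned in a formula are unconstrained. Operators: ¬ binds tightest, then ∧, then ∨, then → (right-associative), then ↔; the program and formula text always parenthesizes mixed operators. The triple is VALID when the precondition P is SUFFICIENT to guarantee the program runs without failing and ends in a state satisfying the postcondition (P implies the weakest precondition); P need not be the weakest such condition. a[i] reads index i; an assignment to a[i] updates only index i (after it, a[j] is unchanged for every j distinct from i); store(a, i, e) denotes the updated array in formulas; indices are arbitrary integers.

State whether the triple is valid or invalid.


Working backward. After the program, ¬(2*n > buf[n + 1] - 8) must hold.
Before buf[val + 1] := val - 9: ¬(2*n > store(buf, val + 1, val - 9)[n + 1] - 8)
Before data[n] := n: ¬(2*n > store(buf, val + 1, val - 9)[n + 1] - 8)
Before skip: ¬(2*n > store(buf, val + 1, val - 9)[n + 1] - 8)
Before val := h + 4: ¬(2*n > store(buf, h + 5, h - 5)[n + 1] - 8)
Before h := n + 6: ¬(2*n > store(buf, n + 11, n + 1)[n + 1] - 8)
The weakest precondition is ¬(2*n > store(buf, n + 11, n + 1)[n + 1] - 8).
Check whether (¬(buf[-3] < 0)) ∧ n = -4 implies it.
Every state satisfying the precondition satisfies the weakest precondition: the implication holds.
Answer: valid


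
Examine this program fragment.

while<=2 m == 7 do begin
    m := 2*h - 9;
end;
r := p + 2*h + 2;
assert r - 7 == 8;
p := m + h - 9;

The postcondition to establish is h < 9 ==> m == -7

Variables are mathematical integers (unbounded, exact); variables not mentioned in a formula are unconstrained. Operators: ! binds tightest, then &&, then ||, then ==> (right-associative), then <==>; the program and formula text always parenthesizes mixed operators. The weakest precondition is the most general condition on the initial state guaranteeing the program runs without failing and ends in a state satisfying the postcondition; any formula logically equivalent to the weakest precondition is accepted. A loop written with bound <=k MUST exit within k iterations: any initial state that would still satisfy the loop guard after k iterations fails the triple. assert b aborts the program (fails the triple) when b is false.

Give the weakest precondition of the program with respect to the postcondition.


Working backward. After the program, h < 9 ==> m == -7 must hold.
Before p := m + h - 9: h < 9 ==> m == -7
Before assert r - 7 == 8: r == 15 && (h < 9 ==> m == -7)
Before r := p + 2*h + 2: 2*h + p == 13 && (h < 9 ==> m == -7)
Before the loop (bound <=2), unroll the exhaustion recursion (WP_0 = exit-now case; WP_j = one more guarded iteration, up to j = 2):
  WP_0: (!(m == 7)) && 2*h + p == 13 && (h < 9 ==> m == -7)
  WP_1: (m == 7 ==> ((!(2*h == 16)) && 2*h + p == 13 && (h < 9 ==> 2*h == 2))) && ((!(m == 7)) ==> (2*h + p == 13 && (h < 9 ==> m == -7)))
  WP_2: (m == 7 ==> ((2*h == 16 ==> ((!(2*h == 16)) && 2*h + p == 13 && (h < 9 ==> 2*h == 2))) && ((!(2*h == 16)) ==> (2*h + p == 13 && (h < 9 ==> 2*h == 2))))) && ((!(m == 7)) ==> (2*h + p == 13 && (h < 9 ==> m == -7)))
So before the loop: (m == 7 ==> ((2*h == 16 ==> ((!(2*h == 16)) && 2*h + p == 13 && (h < 9 ==> 2*h == 2))) && ((!(2*h == 16)) ==> (2*h + p == 13 && (h < 9 ==> 2*h == 2))))) && ((!(m == 7)) ==> (2*h + p == 13 && (h < 9 ==> m == -7)))
Answer: WP = (m == 7 ==> ((2*h == 16 ==> ((!(2*h == 16)) && 2*h + p == 13 && (h < 9 ==> 2*h == 2))) && ((!(2*h == 16)) ==> (2*h + p == 13 && (h < 9 ==> 2*h == 2))))) && ((!(m == 7)) ==> (2*h + p == 13 && (h < 9 ==> m == -7)))


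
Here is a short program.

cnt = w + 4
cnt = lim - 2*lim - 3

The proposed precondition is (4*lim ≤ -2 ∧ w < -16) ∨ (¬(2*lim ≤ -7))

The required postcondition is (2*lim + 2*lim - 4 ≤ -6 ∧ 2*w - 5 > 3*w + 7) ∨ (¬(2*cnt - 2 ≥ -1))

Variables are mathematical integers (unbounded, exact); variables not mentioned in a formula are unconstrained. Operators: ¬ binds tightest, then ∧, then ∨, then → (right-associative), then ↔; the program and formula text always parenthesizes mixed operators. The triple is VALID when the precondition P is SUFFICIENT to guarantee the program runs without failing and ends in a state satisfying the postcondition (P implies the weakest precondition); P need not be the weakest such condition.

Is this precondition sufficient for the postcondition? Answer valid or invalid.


Working backward. After the program, the postcondition (2*lim + 2*lim - 4 ≤ -6 ∧ 2*w - 5 > 3*w + 7) ∨ (¬(2*cnt - 2 ≥ -1)) must hold; in canonical form it is (4*lim ≤ -2 ∧ w < -12) ∨ (¬(2*cnt ≥ 1)).
Before cnt := lim - 2*lim - 3: (4*lim ≤ -2 ∧ w < -12) ∨ (¬(2*lim ≤ -7))
Before cnt := w + 4: (4*lim ≤ -2 ∧ w < -12) ∨ (¬(2*lim ≤ -7))
The weakest precondition is (4*lim ≤ -2 ∧ w < -12) ∨ (¬(2*lim ≤ -7)).
Check whether (4*lim ≤ -2 ∧ w < -16) ∨ (¬(2*lim ≤ -7)) implies it.
Every state satisfying the precondition satisfies the weakest precondition: the implication holds.
Answer: valid


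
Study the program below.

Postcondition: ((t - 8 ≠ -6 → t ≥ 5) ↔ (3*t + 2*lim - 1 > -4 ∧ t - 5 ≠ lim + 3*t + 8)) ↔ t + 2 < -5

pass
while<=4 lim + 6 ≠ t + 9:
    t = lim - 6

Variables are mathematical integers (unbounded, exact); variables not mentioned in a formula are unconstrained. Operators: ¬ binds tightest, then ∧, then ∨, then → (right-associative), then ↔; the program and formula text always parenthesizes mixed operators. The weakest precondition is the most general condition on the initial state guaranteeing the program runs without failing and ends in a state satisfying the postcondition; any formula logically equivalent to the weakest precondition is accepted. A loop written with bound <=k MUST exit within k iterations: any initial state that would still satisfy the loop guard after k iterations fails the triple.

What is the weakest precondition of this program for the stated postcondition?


Working backward. After the program, the postcondition ((t - 8 ≠ -6 → t ≥ 5) ↔ (3*t + 2*lim - 1 > -4 ∧ t - 5 ≠ lim + 3*t + 8)) ↔ t + 2 < -5 must hold; in canonical form it is ((t ≠ 2 → t ≥ 5) ↔ (2*lim + 3*t > -3 ∧ lim + 2*t ≠ -13)) ↔ t < -7.
Before the loop (bound <=4), unroll the exhaustion recursion (WP_0 = exit-now case; WP_j = one more guarded iteration, up to j = 4):
  WP_0: (¬(lim ≠ t + 3)) ∧ (((t ≠ 2 → t ≥ 5) ↔ (2*lim + 3*t > -3 ∧ lim + 2*t ≠ -13)) ↔ t < -7)
  WP_1: (¬(lim ≠ t + 3)) ∧ ((¬(lim ≠ t + 3)) → (((t ≠ 2 → t ≥ 5) ↔ (2*lim + 3*t > -3 ∧ lim + 2*t ≠ -13)) ↔ t < -7))
  WP_2: (¬(lim ≠ t + 3)) ∧ ((¬(lim ≠ t + 3)) → (((t ≠ 2 → t ≥ 5) ↔ (2*lim + 3*t > -3 ∧ lim + 2*t ≠ -13)) ↔ t < -7))
  WP_3: (¬(lim ≠ t + 3)) ∧ ((¬(lim ≠ t + 3)) → (((t ≠ 2 → t ≥ 5) ↔ (2*lim + 3*t > -3 ∧ lim + 2*t ≠ -13)) ↔ t < -7))
  WP_4: (¬(lim ≠ t + 3)) ∧ ((¬(lim ≠ t + 3)) → (((t ≠ 2 → t ≥ 5) ↔ (2*lim + 3*t > -3 ∧ lim + 2*t ≠ -13)) ↔ t < -7))
So before the loop: (¬(lim ≠ t + 3)) ∧ ((¬(lim ≠ t + 3)) → (((t ≠ 2 → t ≥ 5) ↔ (2*lim + 3*t > -3 ∧ lim + 2*t ≠ -13)) ↔ t < -7))
Before skip: (¬(lim ≠ t + 3)) ∧ ((¬(lim ≠ t + 3)) → (((t ≠ 2 → t ≥ 5) ↔ (2*lim + 3*t > -3 ∧ lim + 2*t ≠ -13)) ↔ t < -7))
Answer: WP = (¬(lim ≠ t + 3)) ∧ ((¬(lim ≠ t + 3)) → (((t ≠ 2 → t ≥ 5) ↔ (2*lim + 3*t > -3 ∧ lim + 2*t ≠ -13)) ↔ t < -7))


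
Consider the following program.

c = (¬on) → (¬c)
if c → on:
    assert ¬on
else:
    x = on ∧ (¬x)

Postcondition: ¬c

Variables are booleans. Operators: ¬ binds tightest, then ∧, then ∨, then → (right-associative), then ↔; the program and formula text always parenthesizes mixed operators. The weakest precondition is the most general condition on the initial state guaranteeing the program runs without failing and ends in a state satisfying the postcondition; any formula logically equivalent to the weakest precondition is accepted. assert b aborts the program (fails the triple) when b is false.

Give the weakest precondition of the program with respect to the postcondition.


Working backward. After the program, ¬c must hold.
Then branch requires (¬on) ∧ (¬c); else branch requires ¬c.
Before the if: ((c → on) → ((¬on) ∧ (¬c))) ∧ ((¬(c → on)) → (¬c))
Before c := (¬on) → (¬c): ((((¬on) → (¬c)) → on) → ((¬on) ∧ (¬((¬on) → (¬c))))) ∧ ((¬(((¬on) → (¬c)) → on)) → (¬((¬on) → (¬c))))
Answer: WP = ((((¬on) → (¬c)) → on) → ((¬on) ∧ (¬((¬on) → (¬c))))) ∧ ((¬(((¬on) → (¬c)) → on)) → (¬((¬on) → (¬c))))


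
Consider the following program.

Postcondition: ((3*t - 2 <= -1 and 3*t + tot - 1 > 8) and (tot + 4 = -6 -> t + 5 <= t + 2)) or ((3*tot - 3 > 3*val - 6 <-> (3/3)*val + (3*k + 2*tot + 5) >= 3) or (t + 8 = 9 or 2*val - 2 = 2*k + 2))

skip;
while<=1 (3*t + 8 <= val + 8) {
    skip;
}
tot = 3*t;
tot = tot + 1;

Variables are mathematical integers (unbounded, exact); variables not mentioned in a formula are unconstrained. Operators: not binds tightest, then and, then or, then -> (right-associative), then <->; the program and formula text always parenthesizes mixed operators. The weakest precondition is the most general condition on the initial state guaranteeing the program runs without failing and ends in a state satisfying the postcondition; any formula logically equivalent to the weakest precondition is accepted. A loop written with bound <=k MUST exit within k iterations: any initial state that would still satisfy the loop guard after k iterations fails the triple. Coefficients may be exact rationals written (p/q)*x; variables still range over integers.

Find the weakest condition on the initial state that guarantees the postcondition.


Working backward. After the program, the postcondition ((3*t - 2 <= -1 and 3*t + tot - 1 > 8) and (tot + 4 = -6 -> t + 5 <= t + 2)) or ((3*tot - 3 > 3*val - 6 <-> (3/3)*val + (3*k + 2*tot + 5) >= 3) or (t + 8 = 9 or 2*val - 2 = 2*k + 2)) must hold; in canonical form it is (3*t <= 1 and 3*t + tot > 9 and (not (tot = -10))) or (3*tot > 3*val - 3 <-> 3*k + 2*tot + val >= -2) or t = 1 or 2*val = 2*k + 4.
Before tot := tot + 1: (3*t <= 1 and 3*t + tot > 8 and (not (tot = -11))) or (3*tot > 3*val - 6 <-> 3*k + 2*tot + val >= -4) or t = 1 or 2*val = 2*k + 4
Before tot := 3*t: (3*t <= 1 and 6*t > 8 and (not (3*t = -11))) or (9*t > 3*val - 6 <-> 3*k + 6*t + val >= -4) or t = 1 or 2*val = 2*k + 4
Before the loop (bound <=1), unroll the exhaustion recursion (WP_0 = exit-now case; WP_j = one more guarded iteration, up to j = 1):
  WP_0: (not (3*t <= val)) and ((3*t <= 1 and 6*t > 8 and (not (3*t = -11))) or (9*t > 3*val - 6 <-> 3*k + 6*t + val >= -4) or t = 1 or 2*val = 2*k + 4)
  WP_1: (3*t <= val -> ((not (3*t <= val)) and ((3*t <= 1 and 6*t > 8 and (not (3*t = -11))) or (9*t > 3*val - 6 <-> 3*k + 6*t + val >= -4) or t = 1 or 2*val = 2*k + 4))) and ((not (3*t <= val)) -> ((3*t <= 1 and 6*t > 8 and (not (3*t = -11))) or (9*t > 3*val - 6 <-> 3*k + 6*t + val >= -4) or t = 1 or 2*val = 2*k + 4))
So before the loop: (3*t <= val -> ((not (3*t <= val)) and ((3*t <= 1 and 6*t > 8 and (not (3*t = -11))) or (9*t > 3*val - 6 <-> 3*k + 6*t + val >= -4) or t = 1 or 2*val = 2*k + 4))) and ((not (3*t <= val)) -> ((3*t <= 1 and 6*t > 8 and (not (3*t = -11))) or (9*t > 3*val - 6 <-> 3*k + 6*t + val >= -4) or t = 1 or 2*val = 2*k + 4))
Before skip: (3*t <= val -> ((not (3*t <= val)) and ((3*t <= 1 and 6*t > 8 and (not (3*t = -11))) or (9*t > 3*val - 6 <-> 3*k + 6*t + val >= -4) or t = 1 or 2*val = 2*k + 4))) and ((not (3*t <= val)) -> ((3*t <= 1 and 6*t > 8 and (not (3*t = -11))) or (9*t > 3*val - 6 <-> 3*k + 6*t + val >= -4) or t = 1 or 2*val = 2*k + 4))
Answer: WP = (3*t <= val -> ((not (3*t <= val)) and ((3*t <= 1 and 6*t > 8 and (not (3*t = -11))) or (9*t > 3*val - 6 <-> 3*k + 6*t + val >= -4) or t = 1 or 2*val = 2*k + 4))) and ((not (3*t <= val)) -> ((3*t <= 1 and 6*t > 8 and (not (3*t = -11))) or (9*t > 3*val - 6 <-> 3*k + 6*t + val >= -4) or t = 1 or 2*val = 2*k + 4))


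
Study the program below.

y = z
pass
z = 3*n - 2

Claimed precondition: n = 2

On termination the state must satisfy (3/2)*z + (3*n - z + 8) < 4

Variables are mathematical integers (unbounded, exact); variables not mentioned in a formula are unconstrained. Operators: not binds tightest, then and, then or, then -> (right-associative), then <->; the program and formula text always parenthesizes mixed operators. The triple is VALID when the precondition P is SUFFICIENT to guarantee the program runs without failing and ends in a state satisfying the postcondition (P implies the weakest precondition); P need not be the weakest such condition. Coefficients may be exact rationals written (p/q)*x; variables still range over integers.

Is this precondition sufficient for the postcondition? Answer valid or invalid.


Working backward. After the program, the postcondition (3/2)*z + (3*n - z + 8) < 4 must hold; in canonical form it is 3*n + (1/2)*z < -4.
Before z := 3*n - 2: (9/2)*n < -3
Before skip: (9/2)*n < -3
Before y := z: (9/2)*n < -3
The weakest precondition is (9/2)*n < -3.
Check whether n = 2 implies it.
Countermodel: at the initial state n = 2, the precondition holds but the weakest precondition fails.
Answer: invalid


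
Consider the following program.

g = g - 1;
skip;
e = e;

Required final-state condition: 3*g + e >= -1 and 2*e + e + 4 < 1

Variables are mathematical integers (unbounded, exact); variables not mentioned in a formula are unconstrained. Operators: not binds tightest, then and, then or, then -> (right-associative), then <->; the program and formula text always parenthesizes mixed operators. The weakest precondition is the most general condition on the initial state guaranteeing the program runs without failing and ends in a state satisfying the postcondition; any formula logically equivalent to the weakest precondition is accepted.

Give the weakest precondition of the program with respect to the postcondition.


Working backward. After the program, the postcondition 3*g + e >= -1 and 2*e + e + 4 < 1 must hold; in canonical form it is e + 3*g >= -1 and 3*e < -3.
Before e := e: e + 3*g >= -1 and 3*e < -3
Before skip: e + 3*g >= -1 and 3*e < -3
Before g := g - 1: e + 3*g >= 2 and 3*e < -3
Answer: WP = e + 3*g >= 2 and 3*e < -3


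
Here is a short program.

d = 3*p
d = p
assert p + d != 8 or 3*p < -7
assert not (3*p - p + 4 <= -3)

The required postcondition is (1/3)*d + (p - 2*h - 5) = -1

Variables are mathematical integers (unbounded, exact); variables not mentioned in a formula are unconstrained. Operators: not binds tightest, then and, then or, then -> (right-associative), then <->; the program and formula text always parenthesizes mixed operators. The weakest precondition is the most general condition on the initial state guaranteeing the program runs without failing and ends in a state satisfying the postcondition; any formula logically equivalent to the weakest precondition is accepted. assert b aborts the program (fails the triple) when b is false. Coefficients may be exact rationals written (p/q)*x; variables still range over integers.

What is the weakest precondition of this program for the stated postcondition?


Working backward. After the program, the postcondition (1/3)*d + (p - 2*h - 5) = -1 must hold; in canonical form it is (1/3)*d + p = 2*h + 4.
Before assert not (3*p - p + 4 <= -3): (not (2*p <= -7)) and (1/3)*d + p = 2*h + 4
Before assert p + d != 8 or 3*p < -7: (d + p != 8 or 3*p < -7) and (not (2*p <= -7)) and (1/3)*d + p = 2*h + 4
Before d := p: (2*p != 8 or 3*p < -7) and (not (2*p <= -7)) and (4/3)*p = 2*h + 4
Before d := 3*p: (2*p != 8 or 3*p < -7) and (not (2*p <= -7)) and (4/3)*p = 2*h + 4
Answer: WP = (2*p != 8 or 3*p < -7) and (not (2*p <= -7)) and (4/3)*p = 2*h + 4


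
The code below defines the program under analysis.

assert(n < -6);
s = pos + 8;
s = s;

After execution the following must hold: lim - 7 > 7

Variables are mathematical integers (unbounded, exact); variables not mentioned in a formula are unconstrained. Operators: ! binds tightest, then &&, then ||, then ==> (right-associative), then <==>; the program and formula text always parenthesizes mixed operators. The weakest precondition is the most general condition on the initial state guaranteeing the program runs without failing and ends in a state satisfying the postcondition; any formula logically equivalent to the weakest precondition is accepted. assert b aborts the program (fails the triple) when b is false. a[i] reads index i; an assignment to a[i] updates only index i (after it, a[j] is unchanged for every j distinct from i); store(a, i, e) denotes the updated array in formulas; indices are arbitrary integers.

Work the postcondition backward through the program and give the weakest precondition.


Working backward. After the program, the postcondition lim - 7 > 7 must hold; in canonical form it is lim > 14.
Before s := s: lim > 14
Before s := pos + 8: lim > 14
Before assert n < -6: n < -6 && lim > 14
Answer: WP = n < -6 && lim > 14


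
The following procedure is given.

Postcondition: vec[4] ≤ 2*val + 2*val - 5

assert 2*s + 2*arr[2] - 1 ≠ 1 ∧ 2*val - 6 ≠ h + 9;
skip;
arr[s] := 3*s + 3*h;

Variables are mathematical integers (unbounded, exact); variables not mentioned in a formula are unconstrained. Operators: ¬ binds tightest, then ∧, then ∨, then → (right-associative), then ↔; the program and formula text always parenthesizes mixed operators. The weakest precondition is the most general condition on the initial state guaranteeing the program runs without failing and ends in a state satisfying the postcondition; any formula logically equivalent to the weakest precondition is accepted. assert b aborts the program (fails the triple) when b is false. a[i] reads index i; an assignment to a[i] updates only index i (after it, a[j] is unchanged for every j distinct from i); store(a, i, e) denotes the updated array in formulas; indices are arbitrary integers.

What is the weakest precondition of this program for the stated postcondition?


Working backward. After the program, the postcondition vec[4] ≤ 2*val + 2*val - 5 must hold; in canonical form it is vec[4] ≤ 4*val - 5.
Before arr[s] := 3*s + 3*h: vec[4] ≤ 4*val - 5
Before skip: vec[4] ≤ 4*val - 5
Before assert 2*s + 2*arr[2] - 1 ≠ 1 ∧ 2*val - 6 ≠ h + 9: 2*arr[2] + 2*s ≠ 2 ∧ 2*val ≠ h + 15 ∧ vec[4] ≤ 4*val - 5
Answer: WP = 2*arr[2] + 2*s ≠ 2 ∧ 2*val ≠ h + 15 ∧ vec[4] ≤ 4*val - 5


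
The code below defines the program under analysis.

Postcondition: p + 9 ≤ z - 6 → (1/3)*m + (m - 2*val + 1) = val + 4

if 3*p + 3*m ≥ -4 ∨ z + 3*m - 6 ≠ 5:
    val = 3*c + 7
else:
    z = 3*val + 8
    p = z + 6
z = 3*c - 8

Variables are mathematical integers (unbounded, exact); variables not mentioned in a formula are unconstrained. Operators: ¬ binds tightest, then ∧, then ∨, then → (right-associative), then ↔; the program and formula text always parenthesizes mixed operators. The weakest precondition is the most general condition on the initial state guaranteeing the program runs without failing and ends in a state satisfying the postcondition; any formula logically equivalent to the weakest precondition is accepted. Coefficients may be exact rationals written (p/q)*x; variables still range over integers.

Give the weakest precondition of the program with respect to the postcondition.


Working backward. After the program, the postcondition p + 9 ≤ z - 6 → (1/3)*m + (m - 2*val + 1) = val + 4 must hold; in canonical form it is p ≤ z - 15 → (4/3)*m = 3*val + 3.
Before z := 3*c - 8: p ≤ 3*c - 23 → (4/3)*m = 3*val + 3
Then branch requires p ≤ 3*c - 23 → (4/3)*m = 9*c + 24; else branch requires 3*val ≤ 3*c - 37 → (4/3)*m = 3*val + 3.
Before the if: ((3*m + 3*p ≥ -4 ∨ 3*m + z ≠ 11) → (p ≤ 3*c - 23 → (4/3)*m = 9*c + 24)) ∧ ((¬(3*m + 3*p ≥ -4 ∨ 3*m + z ≠ 11)) → (3*val ≤ 3*c - 37 → (4/3)*m = 3*val + 3))
Answer: WP = ((3*m + 3*p ≥ -4 ∨ 3*m + z ≠ 11) → (p ≤ 3*c - 23 → (4/3)*m = 9*c + 24)) ∧ ((¬(3*m + 3*p ≥ -4 ∨ 3*m + z ≠ 11)) → (3*val ≤ 3*c - 37 → (4/3)*m = 3*val + 3))


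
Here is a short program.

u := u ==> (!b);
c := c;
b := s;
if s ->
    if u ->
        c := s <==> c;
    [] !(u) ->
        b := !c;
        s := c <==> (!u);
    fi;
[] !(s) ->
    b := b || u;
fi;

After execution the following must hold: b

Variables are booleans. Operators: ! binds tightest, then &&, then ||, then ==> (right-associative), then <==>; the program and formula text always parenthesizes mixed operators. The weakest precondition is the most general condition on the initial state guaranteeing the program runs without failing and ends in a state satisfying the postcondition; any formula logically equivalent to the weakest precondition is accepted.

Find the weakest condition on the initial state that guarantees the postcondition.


Working backward. After the program, b must hold.
Then branch requires (u ==> b) && ((!u) ==> (!c)); else branch requires b || u.
Before the if: (s ==> ((u ==> b) && ((!u) ==> (!c)))) && ((!s) ==> (b || u))
Before b := s: (s ==> ((u ==> s) && ((!u) ==> (!c)))) && ((!s) ==> (s || u))
Before c := c: (s ==> ((u ==> s) && ((!u) ==> (!c)))) && ((!s) ==> (s || u))
Before u := u ==> (!b): (s ==> (((u ==> (!b)) ==> s) && ((!(u ==> (!b))) ==> (!c)))) && ((!s) ==> (s || (u ==> (!b))))
Answer: WP = (s ==> (((u ==> (!b)) ==> s) && ((!(u ==> (!b))) ==> (!c)))) && ((!s) ==> (s || (u ==> (!b))))


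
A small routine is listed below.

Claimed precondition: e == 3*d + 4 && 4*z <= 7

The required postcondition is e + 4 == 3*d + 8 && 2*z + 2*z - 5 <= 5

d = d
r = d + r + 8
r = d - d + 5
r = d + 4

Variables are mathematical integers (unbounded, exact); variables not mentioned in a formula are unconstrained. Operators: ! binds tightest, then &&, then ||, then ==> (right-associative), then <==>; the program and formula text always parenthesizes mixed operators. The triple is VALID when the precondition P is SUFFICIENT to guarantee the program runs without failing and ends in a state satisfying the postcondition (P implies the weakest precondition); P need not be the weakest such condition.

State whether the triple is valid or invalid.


Working backward. After the program, the postcondition e + 4 == 3*d + 8 && 2*z + 2*z - 5 <= 5 must hold; in canonical form it is e == 3*d + 4 && 4*z <= 10.
Before r := d + 4: e == 3*d + 4 && 4*z <= 10
Before r := d - d + 5: e == 3*d + 4 && 4*z <= 10
Before r := d + r + 8: e == 3*d + 4 && 4*z <= 10
Before d := d: e == 3*d + 4 && 4*z <= 10
The weakest precondition is e == 3*d + 4 && 4*z <= 10.
Check whether e == 3*d + 4 && 4*z <= 7 implies it.
Every state satisfying the precondition satisfies the weakest precondition: the implication holds.
Answer: valid


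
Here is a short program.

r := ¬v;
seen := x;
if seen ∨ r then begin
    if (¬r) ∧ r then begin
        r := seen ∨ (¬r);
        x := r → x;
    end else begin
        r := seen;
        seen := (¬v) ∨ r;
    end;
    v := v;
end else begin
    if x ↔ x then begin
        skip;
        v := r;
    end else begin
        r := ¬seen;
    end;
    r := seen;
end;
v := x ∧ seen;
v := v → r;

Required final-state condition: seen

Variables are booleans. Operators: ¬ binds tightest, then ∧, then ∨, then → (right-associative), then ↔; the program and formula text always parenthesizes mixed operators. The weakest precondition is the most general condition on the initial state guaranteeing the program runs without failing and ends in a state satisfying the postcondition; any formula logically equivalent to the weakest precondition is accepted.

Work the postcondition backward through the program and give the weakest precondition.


Working backward. After the program, seen must hold.
Before v := v → r: seen
Before v := x ∧ seen: seen
Then branch requires (¬v) ∨ seen; else branch requires seen.
Before the if: ((seen ∨ r) → ((¬v) ∨ seen)) ∧ ((¬(seen ∨ r)) → seen)
Before seen := x: ((x ∨ r) → ((¬v) ∨ x)) ∧ ((¬(x ∨ r)) → x)
Before r := ¬v: ((x ∨ (¬v)) → ((¬v) ∨ x)) ∧ ((¬(x ∨ (¬v))) → x)
Answer: WP = ((x ∨ (¬v)) → ((¬v) ∨ x)) ∧ ((¬(x ∨ (¬v))) → x)


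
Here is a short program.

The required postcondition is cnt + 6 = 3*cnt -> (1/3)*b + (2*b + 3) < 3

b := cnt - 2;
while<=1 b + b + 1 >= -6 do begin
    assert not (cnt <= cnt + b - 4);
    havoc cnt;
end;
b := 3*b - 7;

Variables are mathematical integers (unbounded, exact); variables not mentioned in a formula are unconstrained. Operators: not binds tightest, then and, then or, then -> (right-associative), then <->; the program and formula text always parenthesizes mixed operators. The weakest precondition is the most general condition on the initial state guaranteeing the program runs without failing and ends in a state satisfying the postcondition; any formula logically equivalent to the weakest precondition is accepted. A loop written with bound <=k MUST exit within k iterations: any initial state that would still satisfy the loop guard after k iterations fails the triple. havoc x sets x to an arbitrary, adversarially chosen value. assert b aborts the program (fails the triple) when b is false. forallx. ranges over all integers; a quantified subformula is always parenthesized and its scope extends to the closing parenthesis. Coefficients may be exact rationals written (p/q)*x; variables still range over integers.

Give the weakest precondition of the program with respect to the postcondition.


Working backward. After the program, the postcondition cnt + 6 = 3*cnt -> (1/3)*b + (2*b + 3) < 3 must hold; in canonical form it is 2*cnt = 6 -> (7/3)*b < 0.
Before b := 3*b - 7: 2*cnt = 6 -> 7*b < 49/3
Before the loop (bound <=1), unroll the exhaustion recursion (WP_0 = exit-now case; WP_j = one more guarded iteration, up to j = 1):
  WP_0: (not (2*b >= -7)) and (2*cnt = 6 -> 7*b < 49/3)
  WP_1: (2*b >= -7 -> ((not (b >= 4)) and (forall cnt_1. ((not (2*b >= -7)) and (2*cnt_1 = 6 -> 7*b < 49/3))))) and ((not (2*b >= -7)) -> (2*cnt = 6 -> 7*b < 49/3))
So before the loop: (2*b >= -7 -> ((not (b >= 4)) and (forall cnt_1. ((not (2*b >= -7)) and (2*cnt_1 = 6 -> 7*b < 49/3))))) and ((not (2*b >= -7)) -> (2*cnt = 6 -> 7*b < 49/3))
Before b := cnt - 2: (2*cnt >= -3 -> ((not (cnt >= 6)) and (forall cnt_1. ((not (2*cnt >= -3)) and (2*cnt_1 = 6 -> 7*cnt < 91/3))))) and ((not (2*cnt >= -3)) -> (2*cnt = 6 -> 7*cnt < 91/3))
Answer: WP = (2*cnt >= -3 -> ((not (cnt >= 6)) and (forall cnt_1. ((not (2*cnt >= -3)) and (2*cnt_1 = 6 -> 7*cnt < 91/3))))) and ((not (2*cnt >= -3)) -> (2*cnt = 6 -> 7*cnt < 91/3))


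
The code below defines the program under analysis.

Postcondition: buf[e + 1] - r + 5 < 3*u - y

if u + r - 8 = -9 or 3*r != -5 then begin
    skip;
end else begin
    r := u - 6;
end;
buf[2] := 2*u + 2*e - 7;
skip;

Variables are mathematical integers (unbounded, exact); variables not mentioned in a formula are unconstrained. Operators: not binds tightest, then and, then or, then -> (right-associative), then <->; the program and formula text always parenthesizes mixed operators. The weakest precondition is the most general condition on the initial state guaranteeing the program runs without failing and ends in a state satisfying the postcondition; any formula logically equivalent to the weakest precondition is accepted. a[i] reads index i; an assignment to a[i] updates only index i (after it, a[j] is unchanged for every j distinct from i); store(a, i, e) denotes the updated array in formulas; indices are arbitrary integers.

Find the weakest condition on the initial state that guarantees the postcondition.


Working backward. After the program, the postcondition buf[e + 1] - r + 5 < 3*u - y must hold; in canonical form it is buf[e + 1] + y < r + 3*u - 5.
Before skip: buf[e + 1] + y < r + 3*u - 5
Before buf[2] := 2*u + 2*e - 7: store(buf, 2, 2*e + 2*u - 7)[e + 1] + y < r + 3*u - 5
Then branch requires store(buf, 2, 2*e + 2*u - 7)[e + 1] + y < r + 3*u - 5; else branch requires store(buf, 2, 2*e + 2*u - 7)[e + 1] + y < 4*u - 11.
Before the if: ((r + u = -1 or 3*r != -5) -> store(buf, 2, 2*e + 2*u - 7)[e + 1] + y < r + 3*u - 5) and ((not (r + u = -1 or 3*r != -5)) -> store(buf, 2, 2*e + 2*u - 7)[e + 1] + y < 4*u - 11)
Answer: WP = ((r + u = -1 or 3*r != -5) -> store(buf, 2, 2*e + 2*u - 7)[e + 1] + y < r + 3*u - 5) and ((not (r + u = -1 or 3*r != -5)) -> store(buf, 2, 2*e + 2*u - 7)[e + 1] + y < 4*u - 11)


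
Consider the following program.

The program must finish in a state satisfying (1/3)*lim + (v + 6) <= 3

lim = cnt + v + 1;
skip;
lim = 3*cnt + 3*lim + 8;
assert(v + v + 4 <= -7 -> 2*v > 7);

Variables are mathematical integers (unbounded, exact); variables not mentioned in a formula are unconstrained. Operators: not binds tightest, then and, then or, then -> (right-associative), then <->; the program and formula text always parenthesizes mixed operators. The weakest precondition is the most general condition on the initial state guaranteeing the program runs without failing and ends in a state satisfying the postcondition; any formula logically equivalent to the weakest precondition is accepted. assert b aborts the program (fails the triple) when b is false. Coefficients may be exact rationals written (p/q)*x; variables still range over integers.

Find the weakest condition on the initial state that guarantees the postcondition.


Working backward. After the program, the postcondition (1/3)*lim + (v + 6) <= 3 must hold; in canonical form it is (1/3)*lim + v <= -3.
Before assert v + v + 4 <= -7 -> 2*v > 7: (2*v <= -11 -> 2*v > 7) and (1/3)*lim + v <= -3
Before lim := 3*cnt + 3*lim + 8: (2*v <= -11 -> 2*v > 7) and cnt + lim + v <= -17/3
Before skip: (2*v <= -11 -> 2*v > 7) and cnt + lim + v <= -17/3
Before lim := cnt + v + 1: (2*v <= -11 -> 2*v > 7) and 2*cnt + 2*v <= -20/3
Answer: WP = (2*v <= -11 -> 2*v > 7) and 2*cnt + 2*v <= -20/3


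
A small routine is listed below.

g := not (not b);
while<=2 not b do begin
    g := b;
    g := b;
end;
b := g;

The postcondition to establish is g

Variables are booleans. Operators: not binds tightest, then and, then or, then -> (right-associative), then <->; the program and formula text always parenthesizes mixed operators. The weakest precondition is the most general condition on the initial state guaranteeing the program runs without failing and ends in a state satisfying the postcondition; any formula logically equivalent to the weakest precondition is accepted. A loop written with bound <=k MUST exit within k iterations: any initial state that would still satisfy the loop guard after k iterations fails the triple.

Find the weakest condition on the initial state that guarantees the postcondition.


Working backward. After the program, g must hold.
Before b := g: g
Before the loop (bound <=2), unroll the exhaustion recursion (WP_0 = exit-now case; WP_j = one more guarded iteration, up to j = 2):
  WP_0: b and g
  WP_1: ((not b) -> b) and (b -> g)
  WP_2: ((not b) -> ((not b) -> b)) and (b -> g)
So before the loop: ((not b) -> ((not b) -> b)) and (b -> g)
Before g := not (not b): (not b) -> ((not b) -> b)
Answer: WP = (not b) -> ((not b) -> b)


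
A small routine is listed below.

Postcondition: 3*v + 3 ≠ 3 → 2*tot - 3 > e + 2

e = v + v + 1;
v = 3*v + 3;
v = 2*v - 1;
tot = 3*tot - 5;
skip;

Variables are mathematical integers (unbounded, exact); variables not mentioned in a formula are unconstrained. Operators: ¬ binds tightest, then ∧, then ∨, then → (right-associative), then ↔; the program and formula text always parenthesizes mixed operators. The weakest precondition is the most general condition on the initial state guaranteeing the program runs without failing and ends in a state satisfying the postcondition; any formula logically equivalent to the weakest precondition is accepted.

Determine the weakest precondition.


Working backward. After the program, the postcondition 3*v + 3 ≠ 3 → 2*tot - 3 > e + 2 must hold; in canonical form it is 3*v ≠ 0 → 2*tot > e + 5.
Before skip: 3*v ≠ 0 → 2*tot > e + 5
Before tot := 3*tot - 5: 3*v ≠ 0 → 6*tot > e + 15
Before v := 2*v - 1: 6*v ≠ 3 → 6*tot > e + 15
Before v := 3*v + 3: 18*v ≠ -15 → 6*tot > e + 15
Before e := v + v + 1: 18*v ≠ -15 → 6*tot > 2*v + 16
Answer: WP = 18*v ≠ -15 → 6*tot > 2*v + 16


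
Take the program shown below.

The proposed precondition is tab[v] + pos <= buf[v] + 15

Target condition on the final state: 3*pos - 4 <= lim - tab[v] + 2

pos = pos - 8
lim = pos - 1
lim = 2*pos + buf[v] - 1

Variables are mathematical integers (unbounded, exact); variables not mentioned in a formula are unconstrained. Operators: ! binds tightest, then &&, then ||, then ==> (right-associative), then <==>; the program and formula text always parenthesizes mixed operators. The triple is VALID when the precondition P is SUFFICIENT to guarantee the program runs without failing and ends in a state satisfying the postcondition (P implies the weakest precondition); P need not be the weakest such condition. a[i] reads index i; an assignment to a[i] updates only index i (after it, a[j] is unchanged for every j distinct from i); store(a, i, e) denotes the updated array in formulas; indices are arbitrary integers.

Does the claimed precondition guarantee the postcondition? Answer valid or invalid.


Working backward. After the program, the postcondition 3*pos - 4 <= lim - tab[v] + 2 must hold; in canonical form it is tab[v] + 3*pos <= lim + 6.
Before lim := 2*pos + buf[v] - 1: tab[v] + pos <= buf[v] + 5
Before lim := pos - 1: tab[v] + pos <= buf[v] + 5
Before pos := pos - 8: tab[v] + pos <= buf[v] + 13
The weakest precondition is tab[v] + pos <= buf[v] + 13.
Check whether tab[v] + pos <= buf[v] + 15 implies it.
Countermodel: at the initial state buf = {[0] = 0, elsewhere 0}, pos = 14, tab = {[0] = 0, elsewhere 0}, v = 0, the precondition holds but the weakest precondition fails.
Answer: invalid


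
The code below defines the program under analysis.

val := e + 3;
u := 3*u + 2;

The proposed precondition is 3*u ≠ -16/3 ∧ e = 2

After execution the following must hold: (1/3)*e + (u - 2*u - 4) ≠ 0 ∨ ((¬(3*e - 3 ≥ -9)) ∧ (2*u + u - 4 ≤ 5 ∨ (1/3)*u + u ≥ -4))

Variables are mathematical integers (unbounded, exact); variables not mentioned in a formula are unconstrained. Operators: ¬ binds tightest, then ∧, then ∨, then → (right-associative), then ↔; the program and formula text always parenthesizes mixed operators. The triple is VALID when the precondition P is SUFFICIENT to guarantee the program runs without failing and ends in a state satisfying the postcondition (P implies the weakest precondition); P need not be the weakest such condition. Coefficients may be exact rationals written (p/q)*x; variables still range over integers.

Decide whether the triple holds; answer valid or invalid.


Working backward. After the program, the postcondition (1/3)*e + (u - 2*u - 4) ≠ 0 ∨ ((¬(3*e - 3 ≥ -9)) ∧ (2*u + u - 4 ≤ 5 ∨ (1/3)*u + u ≥ -4)) must hold; in canonical form it is (1/3)*e ≠ u + 4 ∨ ((¬(3*e ≥ -6)) ∧ (3*u ≤ 9 ∨ (4/3)*u ≥ -4)).
Before u := 3*u + 2: (1/3)*e ≠ 3*u + 6 ∨ ((¬(3*e ≥ -6)) ∧ (9*u ≤ 3 ∨ 4*u ≥ -20/3))
Before val := e + 3: (1/3)*e ≠ 3*u + 6 ∨ ((¬(3*e ≥ -6)) ∧ (9*u ≤ 3 ∨ 4*u ≥ -20/3))
The weakest precondition is (1/3)*e ≠ 3*u + 6 ∨ ((¬(3*e ≥ -6)) ∧ (9*u ≤ 3 ∨ 4*u ≥ -20/3)).
Check whether 3*u ≠ -16/3 ∧ e = 2 implies it.
Every state satisfying the precondition satisfies the weakest precondition: the implication holds.
Answer: valid


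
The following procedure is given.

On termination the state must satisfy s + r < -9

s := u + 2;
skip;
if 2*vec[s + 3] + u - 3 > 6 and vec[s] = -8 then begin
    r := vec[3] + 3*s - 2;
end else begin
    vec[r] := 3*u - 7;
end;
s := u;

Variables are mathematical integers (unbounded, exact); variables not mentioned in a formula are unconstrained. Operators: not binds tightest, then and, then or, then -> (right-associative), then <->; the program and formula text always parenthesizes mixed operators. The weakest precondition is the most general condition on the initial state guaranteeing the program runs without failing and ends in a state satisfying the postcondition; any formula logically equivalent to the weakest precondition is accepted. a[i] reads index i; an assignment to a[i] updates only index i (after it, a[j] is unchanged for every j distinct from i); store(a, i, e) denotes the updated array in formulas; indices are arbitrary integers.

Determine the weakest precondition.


Working backward. After the program, the postcondition s + r < -9 must hold; in canonical form it is r + s < -9.
Before s := u: r + u < -9
Then branch requires vec[3] + 3*s + u < -7; else branch requires r + u < -9.
Before the if: ((2*vec[s + 3] + u > 9 and vec[s] = -8) -> vec[3] + 3*s + u < -7) and ((not (2*vec[s + 3] + u > 9 and vec[s] = -8)) -> r + u < -9)
Before skip: ((2*vec[s + 3] + u > 9 and vec[s] = -8) -> vec[3] + 3*s + u < -7) and ((not (2*vec[s + 3] + u > 9 and vec[s] = -8)) -> r + u < -9)
Before s := u + 2: ((2*vec[u + 5] + u > 9 and vec[u + 2] = -8) -> vec[3] + 4*u < -13) and ((not (2*vec[u + 5] + u > 9 and vec[u + 2] = -8)) -> r + u < -9)
Answer: WP = ((2*vec[u + 5] + u > 9 and vec[u + 2] = -8) -> vec[3] + 4*u < -13) and ((not (2*vec[u + 5] + u > 9 and vec[u + 2] = -8)) -> r + u < -9)
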